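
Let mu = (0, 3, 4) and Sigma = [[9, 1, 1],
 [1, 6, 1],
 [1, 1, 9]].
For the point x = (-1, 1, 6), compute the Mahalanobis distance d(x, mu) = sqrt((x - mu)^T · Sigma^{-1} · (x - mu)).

Step 1 — centre the observation: (x - mu) = (-1, -2, 2).

Step 2 — invert Sigma (cofactor / det for 3×3, or solve directly):
  Sigma^{-1} = [[0.1142, -0.0172, -0.0108],
 [-0.0172, 0.1724, -0.0172],
 [-0.0108, -0.0172, 0.1142]].

Step 3 — form the quadratic (x - mu)^T · Sigma^{-1} · (x - mu):
  Sigma^{-1} · (x - mu) = (-0.1013, -0.3621, 0.2737).
  (x - mu)^T · [Sigma^{-1} · (x - mu)] = (-1)·(-0.1013) + (-2)·(-0.3621) + (2)·(0.2737) = 1.3728.

Step 4 — take square root: d = √(1.3728) ≈ 1.1717.

d(x, mu) = √(1.3728) ≈ 1.1717


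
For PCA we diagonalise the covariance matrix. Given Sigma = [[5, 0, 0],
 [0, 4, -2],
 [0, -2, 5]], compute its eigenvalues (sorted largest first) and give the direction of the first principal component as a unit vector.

Step 1 — characteristic polynomial p(λ) = det(λI - Sigma) = λ³ - tr·λ² + c_1·λ - det, where tr = trace, c_1 = sum of the principal 2×2 minors, det = det(Sigma):
  tr = 5 + 4 + 5 = 14,
  c_1 = (5·4 - (0)²) + (5·5 - (0)²) + (4·5 - (-2)²) = 20 + 25 + 16 = 61,
  det = 5·(4·5 - (-2)²) - (0)·((0)·5 - (-2)·(0)) + (0)·((0)·(-2) - 4·(0)) = 5·(16) - (0)·(0) + (0)·(0) = 80.
  So p(λ) = λ³ - 14λ² + 61λ - 80.
Step 2 — look for an integer root (rational root theorem: any rational root is an integer divisor of 80). Testing λ = 5:
  p(5) = 125 - 350 + 305 - 80 = 0  ✓
  Dividing out (λ - 5): p(λ) = (λ - 5)(λ² - 9λ + 16).
Step 3 — remaining eigenvalues from the quadratic λ² - 9λ + 16 = 0:
  Δ = 9² - 4·16 = 81 - 64 = 17,  λ = (9 ± √17)/2 = (9 ± 4.1231)/2 ≈ 6.5616 or 2.4384.
  Sorted: λ_1 = 6.5616,  λ_2 = 5,  λ_3 = 2.4384  (check: sum = 14 = tr ✓).

Step 4 — unit eigenvector for λ_1 ≈ 6.5616: v spans the null space of (Sigma - λ_1 I), whose rows are
  r_1 = (-1.5616, 0, 0),  r_2 = (0, -2.5616, -2),  r_3 = (0, -2, -1.5616).
  v is orthogonal to every row, so take v ∝ r_1 × r_2 = ((0)·(-2) - (0)·(-2.5616), (0)·(0) - (-1.5616)·(-2), (-1.5616)·(-2.5616) - (0)·(0)) ≈ (0, -3.1231, 4).
  Rescale (multiply by -1 so the first nonzero entry is positive): u = (0, 3.1231, -4).
  ||u|| = √((0)² + (3.1231)² + (-4)²) = √(25.7538) ≈ 5.0748,  v_1 = u/||u|| ≈ (0, 0.6154, -0.7882) (||v_1|| = 1).

λ_1 = 6.5616,  λ_2 = 5,  λ_3 = 2.4384;  v_1 ≈ (0, 0.6154, -0.7882)


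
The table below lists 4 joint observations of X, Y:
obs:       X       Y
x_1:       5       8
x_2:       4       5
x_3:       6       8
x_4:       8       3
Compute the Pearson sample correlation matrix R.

Step 1 — column means:
  mean(X) = (5 + 4 + 6 + 8) / 4 = 23/4 = 5.75
  mean(Y) = (8 + 5 + 8 + 3) / 4 = 24/4 = 6

Step 2 — sample variances and covariances s[i,j] = (1/(n-1)) · Σ_k (x_{k,i} - mean_i) · (x_{k,j} - mean_j), with n-1 = 3:
  s[X,X] = ((-0.75)·(-0.75) + (-1.75)·(-1.75) + (0.25)·(0.25) + (2.25)·(2.25)) / 3 = 8.75/3 = 2.9167
  s[X,Y] = ((-0.75)·(2) + (-1.75)·(-1) + (0.25)·(2) + (2.25)·(-3)) / 3 = -6/3 = -2
  s[Y,Y] = ((2)·(2) + (-1)·(-1) + (2)·(2) + (-3)·(-3)) / 3 = 18/3 = 6
  Sample standard deviations s_i = √(s[i,i]):
  s(X) = √(2.9167) = 1.7078
  s(Y) = √(6) = 2.4495

Step 3 — r_{ij} = s_{ij} / (s_i · s_j):
  r[X,X] = 1 (diagonal).
  r[X,Y] = -2 / (1.7078 · 2.4495) = -2 / 4.1833 = -0.4781
  r[Y,Y] = 1 (diagonal).

R is symmetric with unit diagonal. Assembling:

R = [[1, -0.4781],
 [-0.4781, 1]]


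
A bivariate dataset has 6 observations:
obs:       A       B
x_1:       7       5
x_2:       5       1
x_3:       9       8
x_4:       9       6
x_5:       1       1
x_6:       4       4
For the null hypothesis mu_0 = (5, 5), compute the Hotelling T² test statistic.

Step 1 — sample mean vector:
  mean(A) = (7 + 5 + 9 + 9 + 1 + 4) / 6 = 35/6 = 5.8333
  mean(B) = (5 + 1 + 8 + 6 + 1 + 4) / 6 = 25/6 = 4.1667
  x̄ = (5.8333, 4.1667),  deviation x̄ - mu_0 = (5.8333, 4.1667) - (5, 5) = (0.8333, -0.8333).

Step 2 — sample covariance matrix, S[i,j] = (1/(n-1)) · Σ_k (x_{k,i} - mean_i) · (x_{k,j} - mean_j), divisor n-1 = 5:
  S[A,A] = ((1.1667)·(1.1667) + (-0.8333)·(-0.8333) + (3.1667)·(3.1667) + (3.1667)·(3.1667) + (-4.8333)·(-4.8333) + (-1.8333)·(-1.8333)) / 5 = 48.8333/5 = 9.7667
  S[A,B] = ((1.1667)·(0.8333) + (-0.8333)·(-3.1667) + (3.1667)·(3.8333) + (3.1667)·(1.8333) + (-4.8333)·(-3.1667) + (-1.8333)·(-0.1667)) / 5 = 37.1667/5 = 7.4333
  S[B,B] = ((0.8333)·(0.8333) + (-3.1667)·(-3.1667) + (3.8333)·(3.8333) + (1.8333)·(1.8333) + (-3.1667)·(-3.1667) + (-0.1667)·(-0.1667)) / 5 = 38.8333/5 = 7.7667
  S = [[9.7667, 7.4333],
 [7.4333, 7.7667]].

Step 3 — invert S. det(S) = 9.7667·7.7667 - (7.4333)² = 20.6.
  S^{-1} = (1/det) · [[d, -b], [-b, a]] = [[0.377, -0.3608],
 [-0.3608, 0.4741]].

Step 4 — quadratic form (x̄ - mu_0)^T · S^{-1} · (x̄ - mu_0):
  S^{-1} · (x̄ - mu_0) = (0.6149, -0.6958),
  (x̄ - mu_0)^T · [...] = (0.8333)·(0.6149) + (-0.8333)·(-0.6958) = 1.0922.

Step 5 — scale by n: T² = 6 · 1.0922 = 6.5534.

T² ≈ 6.5534


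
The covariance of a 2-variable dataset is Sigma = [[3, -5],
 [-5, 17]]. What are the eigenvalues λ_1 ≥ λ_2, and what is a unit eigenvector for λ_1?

Step 1 — characteristic polynomial of 2×2 Sigma:
  det(Sigma - λI) = λ² - trace · λ + det = 0.
  trace = 3 + 17 = 20, det = 3·17 - (-5)² = 26.
Step 2 — discriminant:
  Δ = trace² - 4·det = 400 - 104 = 296.
Step 3 — eigenvalues:
  λ = (trace ± √Δ)/2 = (20 ± 17.2047)/2,
  λ_1 = 18.6023,  λ_2 = 1.3977.

Step 4 — unit eigenvector for λ_1: solve (Sigma - λ_1 I)v = 0. First row:
  (3 - 18.6023)·v_x + (-5)·v_y = 0, i.e. (-15.6023)·v_x + (-5)·v_y = 0,
  so v ∝ (b, λ_1 - a) = (-5, 15.6023); multiply by -1 so the first entry is positive: u = (5, -15.6023).
  ||u|| = √((5)² + (-15.6023)²) = √(268.4326) ≈ 16.3839,
  v_1 = u/||u|| ≈ (0.3052, -0.9523) (||v_1|| = 1).

λ_1 = 18.6023,  λ_2 = 1.3977;  v_1 ≈ (0.3052, -0.9523)


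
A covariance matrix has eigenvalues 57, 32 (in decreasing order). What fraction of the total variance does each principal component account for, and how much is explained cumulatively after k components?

Step 1 — total variance = trace(Sigma) = Σ λ_i = 57 + 32 = 89.

Step 2 — fraction explained by component i = λ_i / Σ λ:
  PC1: 57/89 = 0.6404
  PC2: 32/89 = 0.3596

Step 3 — cumulative fraction after k components = (λ_1 + ... + λ_k) / Σ λ:
  k = 1: 57/89 = 0.6404
  k = 2: (57 + 32)/89 = 89/89 = 1

Summary (fraction, with percent):

explained: PC1 0.6404 (64.04%), PC2 0.3596 (35.96%);  cumulative: 0.6404, 1


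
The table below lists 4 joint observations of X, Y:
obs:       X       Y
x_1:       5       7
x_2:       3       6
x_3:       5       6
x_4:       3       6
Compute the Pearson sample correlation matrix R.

Step 1 — column means:
  mean(X) = (5 + 3 + 5 + 3) / 4 = 16/4 = 4
  mean(Y) = (7 + 6 + 6 + 6) / 4 = 25/4 = 6.25

Step 2 — sample variances and covariances s[i,j] = (1/(n-1)) · Σ_k (x_{k,i} - mean_i) · (x_{k,j} - mean_j), with n-1 = 3:
  s[X,X] = ((1)·(1) + (-1)·(-1) + (1)·(1) + (-1)·(-1)) / 3 = 4/3 = 1.3333
  s[X,Y] = ((1)·(0.75) + (-1)·(-0.25) + (1)·(-0.25) + (-1)·(-0.25)) / 3 = 1/3 = 0.3333
  s[Y,Y] = ((0.75)·(0.75) + (-0.25)·(-0.25) + (-0.25)·(-0.25) + (-0.25)·(-0.25)) / 3 = 0.75/3 = 0.25
  Sample standard deviations s_i = √(s[i,i]):
  s(X) = √(1.3333) = 1.1547
  s(Y) = √(0.25) = 0.5

Step 3 — r_{ij} = s_{ij} / (s_i · s_j):
  r[X,X] = 1 (diagonal).
  r[X,Y] = 0.3333 / (1.1547 · 0.5) = 0.3333 / 0.5774 = 0.5774
  r[Y,Y] = 1 (diagonal).

R is symmetric with unit diagonal. Assembling:

R = [[1, 0.5774],
 [0.5774, 1]]


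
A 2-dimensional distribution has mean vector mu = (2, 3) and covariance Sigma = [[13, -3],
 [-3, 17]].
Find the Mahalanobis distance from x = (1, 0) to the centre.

Step 1 — centre the observation: (x - mu) = (-1, -3).

Step 2 — invert Sigma. det(Sigma) = 13·17 - (-3)² = 212.
  Sigma^{-1} = (1/det) · [[d, -b], [-b, a]] = [[0.0802, 0.0142],
 [0.0142, 0.0613]].

Step 3 — form the quadratic (x - mu)^T · Sigma^{-1} · (x - mu):
  Sigma^{-1} · (x - mu) = (-0.1226, -0.1981).
  (x - mu)^T · [Sigma^{-1} · (x - mu)] = (-1)·(-0.1226) + (-3)·(-0.1981) = 0.717.

Step 4 — take square root: d = √(0.717) ≈ 0.8467.

d(x, mu) = √(0.717) ≈ 0.8467


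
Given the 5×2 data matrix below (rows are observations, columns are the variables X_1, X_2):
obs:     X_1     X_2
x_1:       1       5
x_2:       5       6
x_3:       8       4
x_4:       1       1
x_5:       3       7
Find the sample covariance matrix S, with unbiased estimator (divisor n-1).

Step 1 — column means:
  mean(X_1) = (1 + 5 + 8 + 1 + 3) / 5 = 18/5 = 3.6
  mean(X_2) = (5 + 6 + 4 + 1 + 7) / 5 = 23/5 = 4.6

Step 2 — sample covariance S[i,j] = (1/(n-1)) · Σ_k (x_{k,i} - mean_i) · (x_{k,j} - mean_j), with n-1 = 4.
  S[X_1,X_1] = ((-2.6)·(-2.6) + (1.4)·(1.4) + (4.4)·(4.4) + (-2.6)·(-2.6) + (-0.6)·(-0.6)) / 4 = 35.2/4 = 8.8
  S[X_1,X_2] = ((-2.6)·(0.4) + (1.4)·(1.4) + (4.4)·(-0.6) + (-2.6)·(-3.6) + (-0.6)·(2.4)) / 4 = 6.2/4 = 1.55
  S[X_2,X_2] = ((0.4)·(0.4) + (1.4)·(1.4) + (-0.6)·(-0.6) + (-3.6)·(-3.6) + (2.4)·(2.4)) / 4 = 21.2/4 = 5.3

S is symmetric (S[j,i] = S[i,j]). Assembling:

S = [[8.8, 1.55],
 [1.55, 5.3]]


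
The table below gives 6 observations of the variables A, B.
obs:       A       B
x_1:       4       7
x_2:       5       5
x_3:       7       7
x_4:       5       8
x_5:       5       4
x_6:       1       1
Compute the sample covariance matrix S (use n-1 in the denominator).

Step 1 — column means:
  mean(A) = (4 + 5 + 7 + 5 + 5 + 1) / 6 = 27/6 = 4.5
  mean(B) = (7 + 5 + 7 + 8 + 4 + 1) / 6 = 32/6 = 5.3333

Step 2 — sample covariance S[i,j] = (1/(n-1)) · Σ_k (x_{k,i} - mean_i) · (x_{k,j} - mean_j), with n-1 = 5.
  S[A,A] = ((-0.5)·(-0.5) + (0.5)·(0.5) + (2.5)·(2.5) + (0.5)·(0.5) + (0.5)·(0.5) + (-3.5)·(-3.5)) / 5 = 19.5/5 = 3.9
  S[A,B] = ((-0.5)·(1.6667) + (0.5)·(-0.3333) + (2.5)·(1.6667) + (0.5)·(2.6667) + (0.5)·(-1.3333) + (-3.5)·(-4.3333)) / 5 = 19/5 = 3.8
  S[B,B] = ((1.6667)·(1.6667) + (-0.3333)·(-0.3333) + (1.6667)·(1.6667) + (2.6667)·(2.6667) + (-1.3333)·(-1.3333) + (-4.3333)·(-4.3333)) / 5 = 33.3333/5 = 6.6667

S is symmetric (S[j,i] = S[i,j]). Assembling:

S = [[3.9, 3.8],
 [3.8, 6.6667]]


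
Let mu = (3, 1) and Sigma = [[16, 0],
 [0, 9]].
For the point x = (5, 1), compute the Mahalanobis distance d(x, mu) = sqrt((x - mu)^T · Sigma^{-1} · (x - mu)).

Step 1 — centre the observation: (x - mu) = (2, 0).

Step 2 — invert Sigma. det(Sigma) = 16·9 - (0)² = 144.
  Sigma^{-1} = (1/det) · [[d, -b], [-b, a]] = [[0.0625, 0],
 [0, 0.1111]].

Step 3 — form the quadratic (x - mu)^T · Sigma^{-1} · (x - mu):
  Sigma^{-1} · (x - mu) = (0.125, 0).
  (x - mu)^T · [Sigma^{-1} · (x - mu)] = (2)·(0.125) + (0)·(0) = 0.25.

Step 4 — take square root: d = √(0.25) ≈ 0.5.

d(x, mu) = √(0.25) ≈ 0.5


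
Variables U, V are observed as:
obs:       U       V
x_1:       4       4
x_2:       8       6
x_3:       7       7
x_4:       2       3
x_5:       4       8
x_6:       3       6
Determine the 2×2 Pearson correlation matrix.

Step 1 — column means:
  mean(U) = (4 + 8 + 7 + 2 + 4 + 3) / 6 = 28/6 = 4.6667
  mean(V) = (4 + 6 + 7 + 3 + 8 + 6) / 6 = 34/6 = 5.6667

Step 2 — sample variances and covariances s[i,j] = (1/(n-1)) · Σ_k (x_{k,i} - mean_i) · (x_{k,j} - mean_j), with n-1 = 5:
  s[U,U] = ((-0.6667)·(-0.6667) + (3.3333)·(3.3333) + (2.3333)·(2.3333) + (-2.6667)·(-2.6667) + (-0.6667)·(-0.6667) + (-1.6667)·(-1.6667)) / 5 = 27.3333/5 = 5.4667
  s[U,V] = ((-0.6667)·(-1.6667) + (3.3333)·(0.3333) + (2.3333)·(1.3333) + (-2.6667)·(-2.6667) + (-0.6667)·(2.3333) + (-1.6667)·(0.3333)) / 5 = 10.3333/5 = 2.0667
  s[V,V] = ((-1.6667)·(-1.6667) + (0.3333)·(0.3333) + (1.3333)·(1.3333) + (-2.6667)·(-2.6667) + (2.3333)·(2.3333) + (0.3333)·(0.3333)) / 5 = 17.3333/5 = 3.4667
  Sample standard deviations s_i = √(s[i,i]):
  s(U) = √(5.4667) = 2.3381
  s(V) = √(3.4667) = 1.8619

Step 3 — r_{ij} = s_{ij} / (s_i · s_j):
  r[U,U] = 1 (diagonal).
  r[U,V] = 2.0667 / (2.3381 · 1.8619) = 2.0667 / 4.3533 = 0.4747
  r[V,V] = 1 (diagonal).

R is symmetric with unit diagonal. Assembling:

R = [[1, 0.4747],
 [0.4747, 1]]


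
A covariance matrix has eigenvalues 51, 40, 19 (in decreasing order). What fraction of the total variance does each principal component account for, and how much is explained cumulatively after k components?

Step 1 — total variance = trace(Sigma) = Σ λ_i = 51 + 40 + 19 = 110.

Step 2 — fraction explained by component i = λ_i / Σ λ:
  PC1: 51/110 = 0.4636
  PC2: 40/110 = 0.3636
  PC3: 19/110 = 0.1727

Step 3 — cumulative fraction after k components = (λ_1 + ... + λ_k) / Σ λ:
  k = 1: 51/110 = 0.4636
  k = 2: (51 + 40)/110 = 91/110 = 0.8273
  k = 3: (51 + 40 + 19)/110 = 110/110 = 1

Summary (fraction, with percent):

explained: PC1 0.4636 (46.36%), PC2 0.3636 (36.36%), PC3 0.1727 (17.27%);  cumulative: 0.4636, 0.8273, 1


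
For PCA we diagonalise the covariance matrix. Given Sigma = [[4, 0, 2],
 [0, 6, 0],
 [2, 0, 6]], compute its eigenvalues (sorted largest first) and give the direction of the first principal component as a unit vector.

Step 1 — characteristic polynomial p(λ) = det(λI - Sigma) = λ³ - tr·λ² + c_1·λ - det, where tr = trace, c_1 = sum of the principal 2×2 minors, det = det(Sigma):
  tr = 4 + 6 + 6 = 16,
  c_1 = (4·6 - (0)²) + (4·6 - (2)²) + (6·6 - (0)²) = 24 + 20 + 36 = 80,
  det = 4·(6·6 - (0)²) - (0)·((0)·6 - (0)·(2)) + (2)·((0)·(0) - 6·(2)) = 4·(36) - (0)·(0) + (2)·(-12) = 120.
  So p(λ) = λ³ - 16λ² + 80λ - 120.
Step 2 — look for an integer root (rational root theorem: any rational root is an integer divisor of 120). Testing λ = 6:
  p(6) = 216 - 576 + 480 - 120 = 0  ✓
  Dividing out (λ - 6): p(λ) = (λ - 6)(λ² - 10λ + 20).
Step 3 — remaining eigenvalues from the quadratic λ² - 10λ + 20 = 0:
  Δ = 10² - 4·20 = 100 - 80 = 20,  λ = (10 ± √20)/2 = (10 ± 4.4721)/2 ≈ 7.2361 or 2.7639.
  Sorted: λ_1 = 7.2361,  λ_2 = 6,  λ_3 = 2.7639  (check: sum = 16 = tr ✓).

Step 4 — unit eigenvector for λ_1 ≈ 7.2361: v spans the null space of (Sigma - λ_1 I), whose rows are
  r_1 = (-3.2361, 0, 2),  r_2 = (0, -1.2361, 0),  r_3 = (2, 0, -1.2361).
  v is orthogonal to every row, so take v ∝ r_1 × r_2 = ((0)·(0) - (2)·(-1.2361), (2)·(0) - (-3.2361)·(0), (-3.2361)·(-1.2361) - (0)·(0)) ≈ (2.4721, 0, 4).
  Let u = (2.4721, 0, 4).
  ||u|| = √((2.4721)² + (0)² + (4)²) = √(22.1115) ≈ 4.7023,  v_1 = u/||u|| ≈ (0.5257, 0, 0.8507) (||v_1|| = 1).

λ_1 = 7.2361,  λ_2 = 6,  λ_3 = 2.7639;  v_1 ≈ (0.5257, 0, 0.8507)


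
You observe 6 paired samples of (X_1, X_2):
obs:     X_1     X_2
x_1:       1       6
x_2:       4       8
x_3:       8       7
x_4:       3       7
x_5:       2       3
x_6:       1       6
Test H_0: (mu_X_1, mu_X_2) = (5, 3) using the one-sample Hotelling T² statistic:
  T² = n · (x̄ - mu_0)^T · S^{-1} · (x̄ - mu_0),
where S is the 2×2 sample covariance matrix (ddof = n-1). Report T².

Step 1 — sample mean vector:
  mean(X_1) = (1 + 4 + 8 + 3 + 2 + 1) / 6 = 19/6 = 3.1667
  mean(X_2) = (6 + 8 + 7 + 7 + 3 + 6) / 6 = 37/6 = 6.1667
  x̄ = (3.1667, 6.1667),  deviation x̄ - mu_0 = (3.1667, 6.1667) - (5, 3) = (-1.8333, 3.1667).

Step 2 — sample covariance matrix, S[i,j] = (1/(n-1)) · Σ_k (x_{k,i} - mean_i) · (x_{k,j} - mean_j), divisor n-1 = 5:
  S[X_1,X_1] = ((-2.1667)·(-2.1667) + (0.8333)·(0.8333) + (4.8333)·(4.8333) + (-0.1667)·(-0.1667) + (-1.1667)·(-1.1667) + (-2.1667)·(-2.1667)) / 5 = 34.8333/5 = 6.9667
  S[X_1,X_2] = ((-2.1667)·(-0.1667) + (0.8333)·(1.8333) + (4.8333)·(0.8333) + (-0.1667)·(0.8333) + (-1.1667)·(-3.1667) + (-2.1667)·(-0.1667)) / 5 = 9.8333/5 = 1.9667
  S[X_2,X_2] = ((-0.1667)·(-0.1667) + (1.8333)·(1.8333) + (0.8333)·(0.8333) + (0.8333)·(0.8333) + (-3.1667)·(-3.1667) + (-0.1667)·(-0.1667)) / 5 = 14.8333/5 = 2.9667
  S = [[6.9667, 1.9667],
 [1.9667, 2.9667]].

Step 3 — invert S. det(S) = 6.9667·2.9667 - (1.9667)² = 16.8.
  S^{-1} = (1/det) · [[d, -b], [-b, a]] = [[0.1766, -0.1171],
 [-0.1171, 0.4147]].

Step 4 — quadratic form (x̄ - mu_0)^T · S^{-1} · (x̄ - mu_0):
  S^{-1} · (x̄ - mu_0) = (-0.6944, 1.5278),
  (x̄ - mu_0)^T · [...] = (-1.8333)·(-0.6944) + (3.1667)·(1.5278) = 6.1111.

Step 5 — scale by n: T² = 6 · 6.1111 = 36.6667.

T² ≈ 36.6667


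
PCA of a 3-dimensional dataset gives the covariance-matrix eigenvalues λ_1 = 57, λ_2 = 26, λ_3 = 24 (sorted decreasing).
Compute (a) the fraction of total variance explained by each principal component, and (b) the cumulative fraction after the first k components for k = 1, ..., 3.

Step 1 — total variance = trace(Sigma) = Σ λ_i = 57 + 26 + 24 = 107.

Step 2 — fraction explained by component i = λ_i / Σ λ:
  PC1: 57/107 = 0.5327
  PC2: 26/107 = 0.243
  PC3: 24/107 = 0.2243

Step 3 — cumulative fraction after k components = (λ_1 + ... + λ_k) / Σ λ:
  k = 1: 57/107 = 0.5327
  k = 2: (57 + 26)/107 = 83/107 = 0.7757
  k = 3: (57 + 26 + 24)/107 = 107/107 = 1

Summary (fraction, with percent):

explained: PC1 0.5327 (53.27%), PC2 0.243 (24.3%), PC3 0.2243 (22.43%);  cumulative: 0.5327, 0.7757, 1


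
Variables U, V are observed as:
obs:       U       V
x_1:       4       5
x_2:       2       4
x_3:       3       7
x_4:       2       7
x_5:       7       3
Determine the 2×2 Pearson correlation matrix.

Step 1 — column means:
  mean(U) = (4 + 2 + 3 + 2 + 7) / 5 = 18/5 = 3.6
  mean(V) = (5 + 4 + 7 + 7 + 3) / 5 = 26/5 = 5.2

Step 2 — sample variances and covariances s[i,j] = (1/(n-1)) · Σ_k (x_{k,i} - mean_i) · (x_{k,j} - mean_j), with n-1 = 4:
  s[U,U] = ((0.4)·(0.4) + (-1.6)·(-1.6) + (-0.6)·(-0.6) + (-1.6)·(-1.6) + (3.4)·(3.4)) / 4 = 17.2/4 = 4.3
  s[U,V] = ((0.4)·(-0.2) + (-1.6)·(-1.2) + (-0.6)·(1.8) + (-1.6)·(1.8) + (3.4)·(-2.2)) / 4 = -9.6/4 = -2.4
  s[V,V] = ((-0.2)·(-0.2) + (-1.2)·(-1.2) + (1.8)·(1.8) + (1.8)·(1.8) + (-2.2)·(-2.2)) / 4 = 12.8/4 = 3.2
  Sample standard deviations s_i = √(s[i,i]):
  s(U) = √(4.3) = 2.0736
  s(V) = √(3.2) = 1.7889

Step 3 — r_{ij} = s_{ij} / (s_i · s_j):
  r[U,U] = 1 (diagonal).
  r[U,V] = -2.4 / (2.0736 · 1.7889) = -2.4 / 3.7094 = -0.647
  r[V,V] = 1 (diagonal).

R is symmetric with unit diagonal. Assembling:

R = [[1, -0.647],
 [-0.647, 1]]


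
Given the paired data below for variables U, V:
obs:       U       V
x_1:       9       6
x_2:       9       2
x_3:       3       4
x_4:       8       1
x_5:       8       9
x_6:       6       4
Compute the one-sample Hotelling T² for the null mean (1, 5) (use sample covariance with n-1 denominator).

Step 1 — sample mean vector:
  mean(U) = (9 + 9 + 3 + 8 + 8 + 6) / 6 = 43/6 = 7.1667
  mean(V) = (6 + 2 + 4 + 1 + 9 + 4) / 6 = 26/6 = 4.3333
  x̄ = (7.1667, 4.3333),  deviation x̄ - mu_0 = (7.1667, 4.3333) - (1, 5) = (6.1667, -0.6667).

Step 2 — sample covariance matrix, S[i,j] = (1/(n-1)) · Σ_k (x_{k,i} - mean_i) · (x_{k,j} - mean_j), divisor n-1 = 5:
  S[U,U] = ((1.8333)·(1.8333) + (1.8333)·(1.8333) + (-4.1667)·(-4.1667) + (0.8333)·(0.8333) + (0.8333)·(0.8333) + (-1.1667)·(-1.1667)) / 5 = 26.8333/5 = 5.3667
  S[U,V] = ((1.8333)·(1.6667) + (1.8333)·(-2.3333) + (-4.1667)·(-0.3333) + (0.8333)·(-3.3333) + (0.8333)·(4.6667) + (-1.1667)·(-0.3333)) / 5 = 1.6667/5 = 0.3333
  S[V,V] = ((1.6667)·(1.6667) + (-2.3333)·(-2.3333) + (-0.3333)·(-0.3333) + (-3.3333)·(-3.3333) + (4.6667)·(4.6667) + (-0.3333)·(-0.3333)) / 5 = 41.3333/5 = 8.2667
  S = [[5.3667, 0.3333],
 [0.3333, 8.2667]].

Step 3 — invert S. det(S) = 5.3667·8.2667 - (0.3333)² = 44.2533.
  S^{-1} = (1/det) · [[d, -b], [-b, a]] = [[0.1868, -0.0075],
 [-0.0075, 0.1213]].

Step 4 — quadratic form (x̄ - mu_0)^T · S^{-1} · (x̄ - mu_0):
  S^{-1} · (x̄ - mu_0) = (1.157, -0.1273),
  (x̄ - mu_0)^T · [...] = (6.1667)·(1.157) + (-0.6667)·(-0.1273) = 7.2195.

Step 5 — scale by n: T² = 6 · 7.2195 = 43.3173.

T² ≈ 43.3173


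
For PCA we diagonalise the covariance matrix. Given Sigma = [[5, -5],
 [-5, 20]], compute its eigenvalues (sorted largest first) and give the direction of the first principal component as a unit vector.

Step 1 — characteristic polynomial of 2×2 Sigma:
  det(Sigma - λI) = λ² - trace · λ + det = 0.
  trace = 5 + 20 = 25, det = 5·20 - (-5)² = 75.
Step 2 — discriminant:
  Δ = trace² - 4·det = 625 - 300 = 325.
Step 3 — eigenvalues:
  λ = (trace ± √Δ)/2 = (25 ± 18.0278)/2,
  λ_1 = 21.5139,  λ_2 = 3.4861.

Step 4 — unit eigenvector for λ_1: solve (Sigma - λ_1 I)v = 0. First row:
  (5 - 21.5139)·v_x + (-5)·v_y = 0, i.e. (-16.5139)·v_x + (-5)·v_y = 0,
  so v ∝ (b, λ_1 - a) = (-5, 16.5139); multiply by -1 so the first entry is positive: u = (5, -16.5139).
  ||u|| = √((5)² + (-16.5139)²) = √(297.7082) ≈ 17.2542,
  v_1 = u/||u|| ≈ (0.2898, -0.9571) (||v_1|| = 1).

λ_1 = 21.5139,  λ_2 = 3.4861;  v_1 ≈ (0.2898, -0.9571)


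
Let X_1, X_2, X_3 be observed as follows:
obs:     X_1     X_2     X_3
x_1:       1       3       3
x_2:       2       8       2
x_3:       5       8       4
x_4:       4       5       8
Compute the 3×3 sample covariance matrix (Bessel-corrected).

Step 1 — column means:
  mean(X_1) = (1 + 2 + 5 + 4) / 4 = 12/4 = 3
  mean(X_2) = (3 + 8 + 8 + 5) / 4 = 24/4 = 6
  mean(X_3) = (3 + 2 + 4 + 8) / 4 = 17/4 = 4.25

Step 2 — sample covariance S[i,j] = (1/(n-1)) · Σ_k (x_{k,i} - mean_i) · (x_{k,j} - mean_j), with n-1 = 3.
  S[X_1,X_1] = ((-2)·(-2) + (-1)·(-1) + (2)·(2) + (1)·(1)) / 3 = 10/3 = 3.3333
  S[X_1,X_2] = ((-2)·(-3) + (-1)·(2) + (2)·(2) + (1)·(-1)) / 3 = 7/3 = 2.3333
  S[X_1,X_3] = ((-2)·(-1.25) + (-1)·(-2.25) + (2)·(-0.25) + (1)·(3.75)) / 3 = 8/3 = 2.6667
  S[X_2,X_2] = ((-3)·(-3) + (2)·(2) + (2)·(2) + (-1)·(-1)) / 3 = 18/3 = 6
  S[X_2,X_3] = ((-3)·(-1.25) + (2)·(-2.25) + (2)·(-0.25) + (-1)·(3.75)) / 3 = -5/3 = -1.6667
  S[X_3,X_3] = ((-1.25)·(-1.25) + (-2.25)·(-2.25) + (-0.25)·(-0.25) + (3.75)·(3.75)) / 3 = 20.75/3 = 6.9167

S is symmetric (S[j,i] = S[i,j]). Assembling:

S = [[3.3333, 2.3333, 2.6667],
 [2.3333, 6, -1.6667],
 [2.6667, -1.6667, 6.9167]]


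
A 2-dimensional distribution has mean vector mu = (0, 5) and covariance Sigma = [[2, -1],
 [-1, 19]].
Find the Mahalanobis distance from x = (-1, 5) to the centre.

Step 1 — centre the observation: (x - mu) = (-1, 0).

Step 2 — invert Sigma. det(Sigma) = 2·19 - (-1)² = 37.
  Sigma^{-1} = (1/det) · [[d, -b], [-b, a]] = [[0.5135, 0.027],
 [0.027, 0.0541]].

Step 3 — form the quadratic (x - mu)^T · Sigma^{-1} · (x - mu):
  Sigma^{-1} · (x - mu) = (-0.5135, -0.027).
  (x - mu)^T · [Sigma^{-1} · (x - mu)] = (-1)·(-0.5135) + (0)·(-0.027) = 0.5135.

Step 4 — take square root: d = √(0.5135) ≈ 0.7166.

d(x, mu) = √(0.5135) ≈ 0.7166


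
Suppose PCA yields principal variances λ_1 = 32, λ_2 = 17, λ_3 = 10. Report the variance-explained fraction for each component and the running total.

Step 1 — total variance = trace(Sigma) = Σ λ_i = 32 + 17 + 10 = 59.

Step 2 — fraction explained by component i = λ_i / Σ λ:
  PC1: 32/59 = 0.5424
  PC2: 17/59 = 0.2881
  PC3: 10/59 = 0.1695

Step 3 — cumulative fraction after k components = (λ_1 + ... + λ_k) / Σ λ:
  k = 1: 32/59 = 0.5424
  k = 2: (32 + 17)/59 = 49/59 = 0.8305
  k = 3: (32 + 17 + 10)/59 = 59/59 = 1

Summary (fraction, with percent):

explained: PC1 0.5424 (54.24%), PC2 0.2881 (28.81%), PC3 0.1695 (16.95%);  cumulative: 0.5424, 0.8305, 1


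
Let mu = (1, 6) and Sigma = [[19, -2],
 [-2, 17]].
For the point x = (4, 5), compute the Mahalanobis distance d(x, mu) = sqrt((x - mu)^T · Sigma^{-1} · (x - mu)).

Step 1 — centre the observation: (x - mu) = (3, -1).

Step 2 — invert Sigma. det(Sigma) = 19·17 - (-2)² = 319.
  Sigma^{-1} = (1/det) · [[d, -b], [-b, a]] = [[0.0533, 0.0063],
 [0.0063, 0.0596]].

Step 3 — form the quadratic (x - mu)^T · Sigma^{-1} · (x - mu):
  Sigma^{-1} · (x - mu) = (0.1536, -0.0408).
  (x - mu)^T · [Sigma^{-1} · (x - mu)] = (3)·(0.1536) + (-1)·(-0.0408) = 0.5016.

Step 4 — take square root: d = √(0.5016) ≈ 0.7082.

d(x, mu) = √(0.5016) ≈ 0.7082


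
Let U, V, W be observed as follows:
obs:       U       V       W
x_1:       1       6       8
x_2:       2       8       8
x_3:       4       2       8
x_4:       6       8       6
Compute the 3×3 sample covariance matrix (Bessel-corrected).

Step 1 — column means:
  mean(U) = (1 + 2 + 4 + 6) / 4 = 13/4 = 3.25
  mean(V) = (6 + 8 + 2 + 8) / 4 = 24/4 = 6
  mean(W) = (8 + 8 + 8 + 6) / 4 = 30/4 = 7.5

Step 2 — sample covariance S[i,j] = (1/(n-1)) · Σ_k (x_{k,i} - mean_i) · (x_{k,j} - mean_j), with n-1 = 3.
  S[U,U] = ((-2.25)·(-2.25) + (-1.25)·(-1.25) + (0.75)·(0.75) + (2.75)·(2.75)) / 3 = 14.75/3 = 4.9167
  S[U,V] = ((-2.25)·(0) + (-1.25)·(2) + (0.75)·(-4) + (2.75)·(2)) / 3 = 0/3 = 0
  S[U,W] = ((-2.25)·(0.5) + (-1.25)·(0.5) + (0.75)·(0.5) + (2.75)·(-1.5)) / 3 = -5.5/3 = -1.8333
  S[V,V] = ((0)·(0) + (2)·(2) + (-4)·(-4) + (2)·(2)) / 3 = 24/3 = 8
  S[V,W] = ((0)·(0.5) + (2)·(0.5) + (-4)·(0.5) + (2)·(-1.5)) / 3 = -4/3 = -1.3333
  S[W,W] = ((0.5)·(0.5) + (0.5)·(0.5) + (0.5)·(0.5) + (-1.5)·(-1.5)) / 3 = 3/3 = 1

S is symmetric (S[j,i] = S[i,j]). Assembling:

S = [[4.9167, 0, -1.8333],
 [0, 8, -1.3333],
 [-1.8333, -1.3333, 1]]


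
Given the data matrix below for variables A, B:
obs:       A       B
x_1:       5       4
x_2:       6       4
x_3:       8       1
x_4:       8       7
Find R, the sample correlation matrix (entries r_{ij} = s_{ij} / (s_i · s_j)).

Step 1 — column means:
  mean(A) = (5 + 6 + 8 + 8) / 4 = 27/4 = 6.75
  mean(B) = (4 + 4 + 1 + 7) / 4 = 16/4 = 4

Step 2 — sample variances and covariances s[i,j] = (1/(n-1)) · Σ_k (x_{k,i} - mean_i) · (x_{k,j} - mean_j), with n-1 = 3:
  s[A,A] = ((-1.75)·(-1.75) + (-0.75)·(-0.75) + (1.25)·(1.25) + (1.25)·(1.25)) / 3 = 6.75/3 = 2.25
  s[A,B] = ((-1.75)·(0) + (-0.75)·(0) + (1.25)·(-3) + (1.25)·(3)) / 3 = 0/3 = 0
  s[B,B] = ((0)·(0) + (0)·(0) + (-3)·(-3) + (3)·(3)) / 3 = 18/3 = 6
  Sample standard deviations s_i = √(s[i,i]):
  s(A) = √(2.25) = 1.5
  s(B) = √(6) = 2.4495

Step 3 — r_{ij} = s_{ij} / (s_i · s_j):
  r[A,A] = 1 (diagonal).
  r[A,B] = 0 / (1.5 · 2.4495) = 0 / 3.6742 = 0
  r[B,B] = 1 (diagonal).

R is symmetric with unit diagonal. Assembling:

R = [[1, 0],
 [0, 1]]


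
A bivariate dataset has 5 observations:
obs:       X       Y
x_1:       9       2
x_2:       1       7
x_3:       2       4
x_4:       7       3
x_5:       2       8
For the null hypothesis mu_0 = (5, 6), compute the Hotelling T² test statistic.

Step 1 — sample mean vector:
  mean(X) = (9 + 1 + 2 + 7 + 2) / 5 = 21/5 = 4.2
  mean(Y) = (2 + 7 + 4 + 3 + 8) / 5 = 24/5 = 4.8
  x̄ = (4.2, 4.8),  deviation x̄ - mu_0 = (4.2, 4.8) - (5, 6) = (-0.8, -1.2).

Step 2 — sample covariance matrix, S[i,j] = (1/(n-1)) · Σ_k (x_{k,i} - mean_i) · (x_{k,j} - mean_j), divisor n-1 = 4:
  S[X,X] = ((4.8)·(4.8) + (-3.2)·(-3.2) + (-2.2)·(-2.2) + (2.8)·(2.8) + (-2.2)·(-2.2)) / 4 = 50.8/4 = 12.7
  S[X,Y] = ((4.8)·(-2.8) + (-3.2)·(2.2) + (-2.2)·(-0.8) + (2.8)·(-1.8) + (-2.2)·(3.2)) / 4 = -30.8/4 = -7.7
  S[Y,Y] = ((-2.8)·(-2.8) + (2.2)·(2.2) + (-0.8)·(-0.8) + (-1.8)·(-1.8) + (3.2)·(3.2)) / 4 = 26.8/4 = 6.7
  S = [[12.7, -7.7],
 [-7.7, 6.7]].

Step 3 — invert S. det(S) = 12.7·6.7 - (-7.7)² = 25.8.
  S^{-1} = (1/det) · [[d, -b], [-b, a]] = [[0.2597, 0.2984],
 [0.2984, 0.4922]].

Step 4 — quadratic form (x̄ - mu_0)^T · S^{-1} · (x̄ - mu_0):
  S^{-1} · (x̄ - mu_0) = (-0.5659, -0.8295),
  (x̄ - mu_0)^T · [...] = (-0.8)·(-0.5659) + (-1.2)·(-0.8295) = 1.4481.

Step 5 — scale by n: T² = 5 · 1.4481 = 7.2403.

T² ≈ 7.2403


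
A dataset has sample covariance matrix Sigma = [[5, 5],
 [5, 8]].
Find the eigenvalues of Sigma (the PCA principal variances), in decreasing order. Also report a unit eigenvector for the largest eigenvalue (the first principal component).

Step 1 — characteristic polynomial of 2×2 Sigma:
  det(Sigma - λI) = λ² - trace · λ + det = 0.
  trace = 5 + 8 = 13, det = 5·8 - (5)² = 15.
Step 2 — discriminant:
  Δ = trace² - 4·det = 169 - 60 = 109.
Step 3 — eigenvalues:
  λ = (trace ± √Δ)/2 = (13 ± 10.4403)/2,
  λ_1 = 11.7202,  λ_2 = 1.2798.

Step 4 — unit eigenvector for λ_1: solve (Sigma - λ_1 I)v = 0. First row:
  (5 - 11.7202)·v_x + (5)·v_y = 0, i.e. (-6.7202)·v_x + (5)·v_y = 0,
  so v ∝ (b, λ_1 - a) = (5, 6.7202) = u.
  ||u|| = √((5)² + (6.7202)²) = √(70.1605) ≈ 8.3762,
  v_1 = u/||u|| ≈ (0.5969, 0.8023) (||v_1|| = 1).

λ_1 = 11.7202,  λ_2 = 1.2798;  v_1 ≈ (0.5969, 0.8023)


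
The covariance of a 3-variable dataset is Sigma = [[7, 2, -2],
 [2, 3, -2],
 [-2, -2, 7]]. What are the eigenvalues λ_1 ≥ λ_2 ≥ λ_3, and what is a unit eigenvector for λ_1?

Step 1 — characteristic polynomial p(λ) = det(λI - Sigma) = λ³ - tr·λ² + c_1·λ - det, where tr = trace, c_1 = sum of the principal 2×2 minors, det = det(Sigma):
  tr = 7 + 3 + 7 = 17,
  c_1 = (7·3 - (2)²) + (7·7 - (-2)²) + (3·7 - (-2)²) = 17 + 45 + 17 = 79,
  det = 7·(3·7 - (-2)²) - (2)·((2)·7 - (-2)·(-2)) + (-2)·((2)·(-2) - 3·(-2)) = 7·(17) - (2)·(10) + (-2)·(2) = 95.
  So p(λ) = λ³ - 17λ² + 79λ - 95.
Step 2 — look for an integer root (rational root theorem: any rational root is an integer divisor of 95). Testing λ = 5:
  p(5) = 125 - 425 + 395 - 95 = 0  ✓
  Dividing out (λ - 5): p(λ) = (λ - 5)(λ² - 12λ + 19).
Step 3 — remaining eigenvalues from the quadratic λ² - 12λ + 19 = 0:
  Δ = 12² - 4·19 = 144 - 76 = 68,  λ = (12 ± √68)/2 = (12 ± 8.2462)/2 ≈ 10.1231 or 1.8769.
  Sorted: λ_1 = 10.1231,  λ_2 = 5,  λ_3 = 1.8769  (check: sum = 17 = tr ✓).

Step 4 — unit eigenvector for λ_1 ≈ 10.1231: v spans the null space of (Sigma - λ_1 I), whose rows are
  r_1 = (-3.1231, 2, -2),  r_2 = (2, -7.1231, -2),  r_3 = (-2, -2, -3.1231).
  v is orthogonal to every row, so take v ∝ r_1 × r_2 = ((2)·(-2) - (-2)·(-7.1231), (-2)·(2) - (-3.1231)·(-2), (-3.1231)·(-7.1231) - (2)·(2)) ≈ (-18.2462, -10.2462, 18.2462).
  Rescale (multiply by -1 so the first nonzero entry is positive): u = (18.2462, 10.2462, -18.2462).
  ||u|| = √((18.2462)² + (10.2462)² + (-18.2462)²) = √(770.8333) ≈ 27.7639,  v_1 = u/||u|| ≈ (0.6572, 0.369, -0.6572) (||v_1|| = 1).

λ_1 = 10.1231,  λ_2 = 5,  λ_3 = 1.8769;  v_1 ≈ (0.6572, 0.369, -0.6572)


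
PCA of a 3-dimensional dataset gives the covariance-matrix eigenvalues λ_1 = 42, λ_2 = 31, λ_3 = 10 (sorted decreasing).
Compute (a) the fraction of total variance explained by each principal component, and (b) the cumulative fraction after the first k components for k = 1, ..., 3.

Step 1 — total variance = trace(Sigma) = Σ λ_i = 42 + 31 + 10 = 83.

Step 2 — fraction explained by component i = λ_i / Σ λ:
  PC1: 42/83 = 0.506
  PC2: 31/83 = 0.3735
  PC3: 10/83 = 0.1205

Step 3 — cumulative fraction after k components = (λ_1 + ... + λ_k) / Σ λ:
  k = 1: 42/83 = 0.506
  k = 2: (42 + 31)/83 = 73/83 = 0.8795
  k = 3: (42 + 31 + 10)/83 = 83/83 = 1

Summary (fraction, with percent):

explained: PC1 0.506 (50.6%), PC2 0.3735 (37.35%), PC3 0.1205 (12.05%);  cumulative: 0.506, 0.8795, 1


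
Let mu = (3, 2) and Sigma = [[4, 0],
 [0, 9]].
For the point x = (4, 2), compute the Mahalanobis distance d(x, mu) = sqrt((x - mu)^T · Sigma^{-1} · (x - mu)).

Step 1 — centre the observation: (x - mu) = (1, 0).

Step 2 — invert Sigma. det(Sigma) = 4·9 - (0)² = 36.
  Sigma^{-1} = (1/det) · [[d, -b], [-b, a]] = [[0.25, 0],
 [0, 0.1111]].

Step 3 — form the quadratic (x - mu)^T · Sigma^{-1} · (x - mu):
  Sigma^{-1} · (x - mu) = (0.25, 0).
  (x - mu)^T · [Sigma^{-1} · (x - mu)] = (1)·(0.25) + (0)·(0) = 0.25.

Step 4 — take square root: d = √(0.25) ≈ 0.5.

d(x, mu) = √(0.25) ≈ 0.5


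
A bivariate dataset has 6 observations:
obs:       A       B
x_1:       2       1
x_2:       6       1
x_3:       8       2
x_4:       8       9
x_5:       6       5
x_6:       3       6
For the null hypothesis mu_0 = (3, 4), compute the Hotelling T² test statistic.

Step 1 — sample mean vector:
  mean(A) = (2 + 6 + 8 + 8 + 6 + 3) / 6 = 33/6 = 5.5
  mean(B) = (1 + 1 + 2 + 9 + 5 + 6) / 6 = 24/6 = 4
  x̄ = (5.5, 4),  deviation x̄ - mu_0 = (5.5, 4) - (3, 4) = (2.5, 0).

Step 2 — sample covariance matrix, S[i,j] = (1/(n-1)) · Σ_k (x_{k,i} - mean_i) · (x_{k,j} - mean_j), divisor n-1 = 5:
  S[A,A] = ((-3.5)·(-3.5) + (0.5)·(0.5) + (2.5)·(2.5) + (2.5)·(2.5) + (0.5)·(0.5) + (-2.5)·(-2.5)) / 5 = 31.5/5 = 6.3
  S[A,B] = ((-3.5)·(-3) + (0.5)·(-3) + (2.5)·(-2) + (2.5)·(5) + (0.5)·(1) + (-2.5)·(2)) / 5 = 12/5 = 2.4
  S[B,B] = ((-3)·(-3) + (-3)·(-3) + (-2)·(-2) + (5)·(5) + (1)·(1) + (2)·(2)) / 5 = 52/5 = 10.4
  S = [[6.3, 2.4],
 [2.4, 10.4]].

Step 3 — invert S. det(S) = 6.3·10.4 - (2.4)² = 59.76.
  S^{-1} = (1/det) · [[d, -b], [-b, a]] = [[0.174, -0.0402],
 [-0.0402, 0.1054]].

Step 4 — quadratic form (x̄ - mu_0)^T · S^{-1} · (x̄ - mu_0):
  S^{-1} · (x̄ - mu_0) = (0.4351, -0.1004),
  (x̄ - mu_0)^T · [...] = (2.5)·(0.4351) + (0)·(-0.1004) = 1.0877.

Step 5 — scale by n: T² = 6 · 1.0877 = 6.5261.

T² ≈ 6.5261


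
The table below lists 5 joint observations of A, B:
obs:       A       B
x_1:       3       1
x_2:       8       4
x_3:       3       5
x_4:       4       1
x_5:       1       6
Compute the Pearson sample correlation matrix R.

Step 1 — column means:
  mean(A) = (3 + 8 + 3 + 4 + 1) / 5 = 19/5 = 3.8
  mean(B) = (1 + 4 + 5 + 1 + 6) / 5 = 17/5 = 3.4

Step 2 — sample variances and covariances s[i,j] = (1/(n-1)) · Σ_k (x_{k,i} - mean_i) · (x_{k,j} - mean_j), with n-1 = 4:
  s[A,A] = ((-0.8)·(-0.8) + (4.2)·(4.2) + (-0.8)·(-0.8) + (0.2)·(0.2) + (-2.8)·(-2.8)) / 4 = 26.8/4 = 6.7
  s[A,B] = ((-0.8)·(-2.4) + (4.2)·(0.6) + (-0.8)·(1.6) + (0.2)·(-2.4) + (-2.8)·(2.6)) / 4 = -4.6/4 = -1.15
  s[B,B] = ((-2.4)·(-2.4) + (0.6)·(0.6) + (1.6)·(1.6) + (-2.4)·(-2.4) + (2.6)·(2.6)) / 4 = 21.2/4 = 5.3
  Sample standard deviations s_i = √(s[i,i]):
  s(A) = √(6.7) = 2.5884
  s(B) = √(5.3) = 2.3022

Step 3 — r_{ij} = s_{ij} / (s_i · s_j):
  r[A,A] = 1 (diagonal).
  r[A,B] = -1.15 / (2.5884 · 2.3022) = -1.15 / 5.959 = -0.193
  r[B,B] = 1 (diagonal).

R is symmetric with unit diagonal. Assembling:

R = [[1, -0.193],
 [-0.193, 1]]


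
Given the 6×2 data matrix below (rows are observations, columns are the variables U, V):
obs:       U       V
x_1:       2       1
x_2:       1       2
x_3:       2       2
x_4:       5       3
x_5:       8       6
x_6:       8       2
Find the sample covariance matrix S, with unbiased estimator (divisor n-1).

Step 1 — column means:
  mean(U) = (2 + 1 + 2 + 5 + 8 + 8) / 6 = 26/6 = 4.3333
  mean(V) = (1 + 2 + 2 + 3 + 6 + 2) / 6 = 16/6 = 2.6667

Step 2 — sample covariance S[i,j] = (1/(n-1)) · Σ_k (x_{k,i} - mean_i) · (x_{k,j} - mean_j), with n-1 = 5.
  S[U,U] = ((-2.3333)·(-2.3333) + (-3.3333)·(-3.3333) + (-2.3333)·(-2.3333) + (0.6667)·(0.6667) + (3.6667)·(3.6667) + (3.6667)·(3.6667)) / 5 = 49.3333/5 = 9.8667
  S[U,V] = ((-2.3333)·(-1.6667) + (-3.3333)·(-0.6667) + (-2.3333)·(-0.6667) + (0.6667)·(0.3333) + (3.6667)·(3.3333) + (3.6667)·(-0.6667)) / 5 = 17.6667/5 = 3.5333
  S[V,V] = ((-1.6667)·(-1.6667) + (-0.6667)·(-0.6667) + (-0.6667)·(-0.6667) + (0.3333)·(0.3333) + (3.3333)·(3.3333) + (-0.6667)·(-0.6667)) / 5 = 15.3333/5 = 3.0667

S is symmetric (S[j,i] = S[i,j]). Assembling:

S = [[9.8667, 3.5333],
 [3.5333, 3.0667]]


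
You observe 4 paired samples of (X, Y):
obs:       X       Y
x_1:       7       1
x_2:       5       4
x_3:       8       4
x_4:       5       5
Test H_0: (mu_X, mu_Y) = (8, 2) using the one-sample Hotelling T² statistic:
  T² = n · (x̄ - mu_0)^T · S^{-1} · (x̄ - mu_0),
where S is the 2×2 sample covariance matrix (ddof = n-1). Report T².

Step 1 — sample mean vector:
  mean(X) = (7 + 5 + 8 + 5) / 4 = 25/4 = 6.25
  mean(Y) = (1 + 4 + 4 + 5) / 4 = 14/4 = 3.5
  x̄ = (6.25, 3.5),  deviation x̄ - mu_0 = (6.25, 3.5) - (8, 2) = (-1.75, 1.5).

Step 2 — sample covariance matrix, S[i,j] = (1/(n-1)) · Σ_k (x_{k,i} - mean_i) · (x_{k,j} - mean_j), divisor n-1 = 3:
  S[X,X] = ((0.75)·(0.75) + (-1.25)·(-1.25) + (1.75)·(1.75) + (-1.25)·(-1.25)) / 3 = 6.75/3 = 2.25
  S[X,Y] = ((0.75)·(-2.5) + (-1.25)·(0.5) + (1.75)·(0.5) + (-1.25)·(1.5)) / 3 = -3.5/3 = -1.1667
  S[Y,Y] = ((-2.5)·(-2.5) + (0.5)·(0.5) + (0.5)·(0.5) + (1.5)·(1.5)) / 3 = 9/3 = 3
  S = [[2.25, -1.1667],
 [-1.1667, 3]].

Step 3 — invert S. det(S) = 2.25·3 - (-1.1667)² = 5.3889.
  S^{-1} = (1/det) · [[d, -b], [-b, a]] = [[0.5567, 0.2165],
 [0.2165, 0.4175]].

Step 4 — quadratic form (x̄ - mu_0)^T · S^{-1} · (x̄ - mu_0):
  S^{-1} · (x̄ - mu_0) = (-0.6495, 0.2474),
  (x̄ - mu_0)^T · [...] = (-1.75)·(-0.6495) + (1.5)·(0.2474) = 1.5077.

Step 5 — scale by n: T² = 4 · 1.5077 = 6.0309.

T² ≈ 6.0309


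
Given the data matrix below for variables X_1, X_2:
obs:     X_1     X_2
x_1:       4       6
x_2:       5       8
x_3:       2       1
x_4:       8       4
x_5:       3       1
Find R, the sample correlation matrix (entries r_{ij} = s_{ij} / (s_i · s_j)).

Step 1 — column means:
  mean(X_1) = (4 + 5 + 2 + 8 + 3) / 5 = 22/5 = 4.4
  mean(X_2) = (6 + 8 + 1 + 4 + 1) / 5 = 20/5 = 4

Step 2 — sample variances and covariances s[i,j] = (1/(n-1)) · Σ_k (x_{k,i} - mean_i) · (x_{k,j} - mean_j), with n-1 = 4:
  s[X_1,X_1] = ((-0.4)·(-0.4) + (0.6)·(0.6) + (-2.4)·(-2.4) + (3.6)·(3.6) + (-1.4)·(-1.4)) / 4 = 21.2/4 = 5.3
  s[X_1,X_2] = ((-0.4)·(2) + (0.6)·(4) + (-2.4)·(-3) + (3.6)·(0) + (-1.4)·(-3)) / 4 = 13/4 = 3.25
  s[X_2,X_2] = ((2)·(2) + (4)·(4) + (-3)·(-3) + (0)·(0) + (-3)·(-3)) / 4 = 38/4 = 9.5
  Sample standard deviations s_i = √(s[i,i]):
  s(X_1) = √(5.3) = 2.3022
  s(X_2) = √(9.5) = 3.0822

Step 3 — r_{ij} = s_{ij} / (s_i · s_j):
  r[X_1,X_1] = 1 (diagonal).
  r[X_1,X_2] = 3.25 / (2.3022 · 3.0822) = 3.25 / 7.0958 = 0.458
  r[X_2,X_2] = 1 (diagonal).

R is symmetric with unit diagonal. Assembling:

R = [[1, 0.458],
 [0.458, 1]]


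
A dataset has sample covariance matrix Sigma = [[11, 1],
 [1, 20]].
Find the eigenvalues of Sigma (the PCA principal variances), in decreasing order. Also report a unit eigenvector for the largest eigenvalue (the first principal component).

Step 1 — characteristic polynomial of 2×2 Sigma:
  det(Sigma - λI) = λ² - trace · λ + det = 0.
  trace = 11 + 20 = 31, det = 11·20 - (1)² = 219.
Step 2 — discriminant:
  Δ = trace² - 4·det = 961 - 876 = 85.
Step 3 — eigenvalues:
  λ = (trace ± √Δ)/2 = (31 ± 9.2195)/2,
  λ_1 = 20.1098,  λ_2 = 10.8902.

Step 4 — unit eigenvector for λ_1: solve (Sigma - λ_1 I)v = 0. First row:
  (11 - 20.1098)·v_x + (1)·v_y = 0, i.e. (-9.1098)·v_x + (1)·v_y = 0,
  so v ∝ (b, λ_1 - a) = (1, 9.1098) = u.
  ||u|| = √((1)² + (9.1098)²) = √(83.988) ≈ 9.1645,
  v_1 = u/||u|| ≈ (0.1091, 0.994) (||v_1|| = 1).

λ_1 = 20.1098,  λ_2 = 10.8902;  v_1 ≈ (0.1091, 0.994)


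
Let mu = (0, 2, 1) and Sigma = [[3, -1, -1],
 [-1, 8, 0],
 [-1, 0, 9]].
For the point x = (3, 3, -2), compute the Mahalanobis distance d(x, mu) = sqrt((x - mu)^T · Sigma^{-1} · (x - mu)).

Step 1 — centre the observation: (x - mu) = (3, 1, -3).

Step 2 — invert Sigma (cofactor / det for 3×3, or solve directly):
  Sigma^{-1} = [[0.3618, 0.0452, 0.0402],
 [0.0452, 0.1307, 0.005],
 [0.0402, 0.005, 0.1156]].

Step 3 — form the quadratic (x - mu)^T · Sigma^{-1} · (x - mu):
  Sigma^{-1} · (x - mu) = (1.0101, 0.2513, -0.2211).
  (x - mu)^T · [Sigma^{-1} · (x - mu)] = (3)·(1.0101) + (1)·(0.2513) + (-3)·(-0.2211) = 3.9447.

Step 4 — take square root: d = √(3.9447) ≈ 1.9861.

d(x, mu) = √(3.9447) ≈ 1.9861


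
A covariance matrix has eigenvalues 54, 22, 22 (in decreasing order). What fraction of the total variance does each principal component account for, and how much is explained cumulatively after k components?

Step 1 — total variance = trace(Sigma) = Σ λ_i = 54 + 22 + 22 = 98.

Step 2 — fraction explained by component i = λ_i / Σ λ:
  PC1: 54/98 = 0.551
  PC2: 22/98 = 0.2245
  PC3: 22/98 = 0.2245

Step 3 — cumulative fraction after k components = (λ_1 + ... + λ_k) / Σ λ:
  k = 1: 54/98 = 0.551
  k = 2: (54 + 22)/98 = 76/98 = 0.7755
  k = 3: (54 + 22 + 22)/98 = 98/98 = 1

Summary (fraction, with percent):

explained: PC1 0.551 (55.1%), PC2 0.2245 (22.45%), PC3 0.2245 (22.45%);  cumulative: 0.551, 0.7755, 1
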